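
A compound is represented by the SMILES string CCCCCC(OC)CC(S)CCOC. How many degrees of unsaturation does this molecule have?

Molecular formula: C12H26O2S.
DoU = (2C + 2 + N − H − X) / 2, where X is the halogen count and O/S are ignored.
    = (2·12 + 2 + 0 − 26 − 0) / 2 = 0 / 2 = 0.

0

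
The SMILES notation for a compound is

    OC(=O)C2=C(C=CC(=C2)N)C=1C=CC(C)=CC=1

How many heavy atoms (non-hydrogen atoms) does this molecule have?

Every atom symbol written in the SMILES (organic subset) is one heavy atom; implicit H are not written.
Heavy atoms by element → C:14, N:1, O:2.
Total: 17.

17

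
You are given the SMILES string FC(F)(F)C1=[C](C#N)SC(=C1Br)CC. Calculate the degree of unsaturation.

5

Molecular formula: C8H5BrF3NS.
DoU = (2C + 2 + N − H − X) / 2, where X is the halogen count and O/S are ignored.
    = (2·8 + 2 + 1 − 5 − 4) / 2 = 10 / 2 = 5.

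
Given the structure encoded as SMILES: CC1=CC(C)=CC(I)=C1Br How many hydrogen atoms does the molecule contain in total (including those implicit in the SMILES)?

Walk through each heavy atom and fill implicit hydrogens from standard valence (C 4, N 3, O 2, S 2, halogen 1):
  atom 1: C, bond orders sum to 1 (valence 4) → 3 H
  atom 2: C, bond orders sum to 4 (valence 4) → 0 H
  atom 3: C, bond orders sum to 3 (valence 4) → 1 H
  atom 4: C, bond orders sum to 4 (valence 4) → 0 H
  atom 5: C, bond orders sum to 1 (valence 4) → 3 H
  atom 6: C, bond orders sum to 3 (valence 4) → 1 H
  atom 7: C, bond orders sum to 4 (valence 4) → 0 H
  atom 8: I (halogen, monovalent) → 0 H
  atom 9: C, bond orders sum to 4 (valence 4) → 0 H
  atom 10: Br (halogen, monovalent) → 0 H
Total hydrogens: 8.

8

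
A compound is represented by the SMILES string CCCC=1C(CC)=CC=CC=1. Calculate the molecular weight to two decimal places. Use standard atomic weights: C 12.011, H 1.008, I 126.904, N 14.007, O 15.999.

First, the molecular formula is C11H16 (counting implicit H from valence).
  C: 11 × 12.011 = 132.121
  H: 16 × 1.008 = 16.128
Sum: 11×12.011 + 16×1.008 = 148.249 → 148.25 g/mol.

148.25 g/mol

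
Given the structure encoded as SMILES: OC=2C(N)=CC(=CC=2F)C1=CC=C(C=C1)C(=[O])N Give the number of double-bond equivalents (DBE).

Degree of unsaturation = (number of rings) + (number of π bonds).
Ring closures in the SMILES: 2.
π bonds: 7 double bonds (each 1 DoU) → 7 DoU from unsaturation.
Total DoU = 2 + 7 = 9.

9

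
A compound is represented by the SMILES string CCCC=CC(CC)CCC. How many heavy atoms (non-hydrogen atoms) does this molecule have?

Every atom symbol written in the SMILES (organic subset) is one heavy atom; implicit H are not written.
Heavy atoms by element → C:11.
Total: 11.

11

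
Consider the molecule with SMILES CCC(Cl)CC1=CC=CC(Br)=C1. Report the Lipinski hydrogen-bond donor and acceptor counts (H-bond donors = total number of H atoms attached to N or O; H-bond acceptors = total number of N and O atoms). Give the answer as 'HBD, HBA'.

0, 0

Donors: find every N or O and count the H atoms it carries.
  (no N or O atoms present)
Lipinski HBD = 0.
Acceptors: N atoms = 0, O atoms = 0 → HBA = 0.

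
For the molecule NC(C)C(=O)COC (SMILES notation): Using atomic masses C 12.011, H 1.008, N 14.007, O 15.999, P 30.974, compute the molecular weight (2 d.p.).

117.15 g/mol

First, the molecular formula is C5H11NO2 (counting implicit H from valence).
  C: 5 × 12.011 = 60.055
  H: 11 × 1.008 = 11.088
  N: 1 × 14.007 = 14.007
  O: 2 × 15.999 = 31.998
Sum: 5×12.011 + 11×1.008 + 1×14.007 + 2×15.999 = 117.148 → 117.15 g/mol.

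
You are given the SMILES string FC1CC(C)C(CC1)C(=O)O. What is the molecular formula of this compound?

Walk through each heavy atom and fill implicit hydrogens from standard valence (C 4, N 3, O 2, S 2, halogen 1):
  atom 1: F (halogen, monovalent) → 0 H
  atom 2: C, bond orders sum to 3 (valence 4) → 1 H
  atom 3: C, bond orders sum to 2 (valence 4) → 2 H
  atom 4: C, bond orders sum to 3 (valence 4) → 1 H
  atom 5: C, bond orders sum to 1 (valence 4) → 3 H
  atom 6: C, bond orders sum to 3 (valence 4) → 1 H
  atom 7: C, bond orders sum to 2 (valence 4) → 2 H
  atom 8: C, bond orders sum to 2 (valence 4) → 2 H
  atom 9: C, bond orders sum to 4 (valence 4) → 0 H
  atom 10: O, bond orders sum to 2 (valence 2) → 0 H
  atom 11: O, bond orders sum to 1 (valence 2) → 1 H
Totals → C:8, H:13, F:1, O:2.

C8H13FO2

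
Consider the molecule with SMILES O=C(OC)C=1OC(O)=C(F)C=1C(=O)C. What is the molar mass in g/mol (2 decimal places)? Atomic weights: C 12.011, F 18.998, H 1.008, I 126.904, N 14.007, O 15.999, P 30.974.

202.14 g/mol

First, the molecular formula is C8H7FO5 (counting implicit H from valence).
  C: 8 × 12.011 = 96.088
  F: 1 × 18.998 = 18.998
  H: 7 × 1.008 = 7.056
  O: 5 × 15.999 = 79.995
Sum: 8×12.011 + 1×18.998 + 7×1.008 + 5×15.999 = 202.137 → 202.14 g/mol.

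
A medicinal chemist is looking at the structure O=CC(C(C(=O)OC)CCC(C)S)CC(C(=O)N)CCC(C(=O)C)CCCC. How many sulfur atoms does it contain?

1

Scan the SMILES for S atoms (remember two-letter symbols like Cl and Br are single atoms).
Sulfur count: 1.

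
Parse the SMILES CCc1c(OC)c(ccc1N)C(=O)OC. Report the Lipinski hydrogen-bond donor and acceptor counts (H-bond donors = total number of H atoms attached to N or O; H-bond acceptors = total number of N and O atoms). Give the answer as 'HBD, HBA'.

2, 4

Donors: find every N or O and count the H atoms it carries.
  atom 5 (O): bond orders sum to 2 → 0 H
  atom 11 (N): bond orders sum to 1 → 2 H
  atom 13 (O): bond orders sum to 2 → 0 H
  atom 14 (O): bond orders sum to 2 → 0 H
Lipinski HBD = 2.
Acceptors: N atoms = 1, O atoms = 3 → HBA = 4.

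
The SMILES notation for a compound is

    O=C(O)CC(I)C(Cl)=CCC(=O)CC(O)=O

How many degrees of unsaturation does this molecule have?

Degree of unsaturation = (number of rings) + (number of π bonds).
Ring closures in the SMILES: 0.
π bonds: 4 double bonds (each 1 DoU) → 4 DoU from unsaturation.
Total DoU = 0 + 4 = 4.

4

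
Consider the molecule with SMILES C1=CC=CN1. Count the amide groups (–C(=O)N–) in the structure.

0

Scan the SMILES for the amide motif — none present.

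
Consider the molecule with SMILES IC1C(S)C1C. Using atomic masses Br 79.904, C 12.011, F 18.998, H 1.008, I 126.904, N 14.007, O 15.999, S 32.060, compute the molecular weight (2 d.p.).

First, the molecular formula is C4H7IS (counting implicit H from valence).
  C: 4 × 12.011 = 48.044
  H: 7 × 1.008 = 7.056
  I: 1 × 126.904 = 126.904
  S: 1 × 32.060 = 32.060
Sum: 4×12.011 + 7×1.008 + 1×126.904 + 1×32.060 = 214.064 → 214.06 g/mol.

214.06 g/mol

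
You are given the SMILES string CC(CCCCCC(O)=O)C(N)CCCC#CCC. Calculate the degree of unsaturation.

Degree of unsaturation = (number of rings) + (number of π bonds).
Ring closures in the SMILES: 0.
π bonds: 1 double bond (each 1 DoU), 1 triple bond (each 2 DoU) → 3 DoU from unsaturation.
Total DoU = 0 + 3 = 3.

3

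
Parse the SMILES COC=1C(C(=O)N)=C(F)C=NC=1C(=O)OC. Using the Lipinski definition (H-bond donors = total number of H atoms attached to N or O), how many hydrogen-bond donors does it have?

Donors: find every N or O and count the H atoms it carries.
  atom 2 (O): bond orders sum to 2 → 0 H
  atom 6 (O): bond orders sum to 2 → 0 H
  atom 7 (N): bond orders sum to 1 → 2 H
  atom 11 (N): bond orders sum to 3 → 0 H
  atom 14 (O): bond orders sum to 2 → 0 H
  atom 15 (O): bond orders sum to 2 → 0 H
Lipinski HBD = 2.

2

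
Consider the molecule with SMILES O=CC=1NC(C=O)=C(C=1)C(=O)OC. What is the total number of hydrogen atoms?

Walk through each heavy atom and fill implicit hydrogens from standard valence (C 4, N 3, O 2, S 2, halogen 1):
  atom 1: O, bond orders sum to 2 (valence 2) → 0 H
  atom 2: C, bond orders sum to 3 (valence 4) → 1 H
  atom 3: C, bond orders sum to 4 (valence 4) → 0 H
  atom 4: N, bond orders sum to 2 (valence 3) → 1 H
  atom 5: C, bond orders sum to 4 (valence 4) → 0 H
  atom 6: C, bond orders sum to 3 (valence 4) → 1 H
  atom 7: O, bond orders sum to 2 (valence 2) → 0 H
  atom 8: C, bond orders sum to 4 (valence 4) → 0 H
  atom 9: C, bond orders sum to 3 (valence 4) → 1 H
  atom 10: C, bond orders sum to 4 (valence 4) → 0 H
  atom 11: O, bond orders sum to 2 (valence 2) → 0 H
  atom 12: O, bond orders sum to 2 (valence 2) → 0 H
  atom 13: C, bond orders sum to 1 (valence 4) → 3 H
Total hydrogens: 7.

7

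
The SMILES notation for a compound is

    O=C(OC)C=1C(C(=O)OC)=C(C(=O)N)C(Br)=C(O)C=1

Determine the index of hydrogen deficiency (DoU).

7

Degree of unsaturation = (number of rings) + (number of π bonds).
Ring closures in the SMILES: 1.
π bonds: 6 double bonds (each 1 DoU) → 6 DoU from unsaturation.
Total DoU = 1 + 6 = 7.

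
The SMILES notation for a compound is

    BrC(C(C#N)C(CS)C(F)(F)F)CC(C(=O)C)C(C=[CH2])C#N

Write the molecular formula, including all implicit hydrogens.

C14H16BrF3N2OS

Walk through each heavy atom and fill implicit hydrogens from standard valence (C 4, N 3, O 2, S 2, halogen 1):
  atom 1: Br (halogen, monovalent) → 0 H
  atom 2: C, bond orders sum to 3 (valence 4) → 1 H
  atom 3: C, bond orders sum to 3 (valence 4) → 1 H
  atom 4: C, bond orders sum to 4 (valence 4) → 0 H
  atom 5: N, bond orders sum to 3 (valence 3) → 0 H
  atom 6: C, bond orders sum to 3 (valence 4) → 1 H
  atom 7: C, bond orders sum to 2 (valence 4) → 2 H
  atom 8: S, bond orders sum to 1 (valence 2) → 1 H
  atom 9: C, bond orders sum to 4 (valence 4) → 0 H
  atom 10: F (halogen, monovalent) → 0 H
  atom 11: F (halogen, monovalent) → 0 H
  atom 12: F (halogen, monovalent) → 0 H
  atom 13: C, bond orders sum to 2 (valence 4) → 2 H
  atom 14: C, bond orders sum to 3 (valence 4) → 1 H
  atom 15: C, bond orders sum to 4 (valence 4) → 0 H
  atom 16: O, bond orders sum to 2 (valence 2) → 0 H
  atom 17: C, bond orders sum to 1 (valence 4) → 3 H
  atom 18: C, bond orders sum to 3 (valence 4) → 1 H
  atom 19: C, bond orders sum to 3 (valence 4) → 1 H
  atom 20: C with explicit H count 2
  atom 21: C, bond orders sum to 4 (valence 4) → 0 H
  atom 22: N, bond orders sum to 3 (valence 3) → 0 H
Totals → C:14, H:16, Br:1, F:3, N:2, O:1, S:1.
In Hill order: C14H16BrF3N2OS.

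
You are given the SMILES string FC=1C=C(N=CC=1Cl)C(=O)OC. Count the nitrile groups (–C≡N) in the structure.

0

Scan the SMILES for the nitrile motif — none present.
Groups that are present: 1 ester.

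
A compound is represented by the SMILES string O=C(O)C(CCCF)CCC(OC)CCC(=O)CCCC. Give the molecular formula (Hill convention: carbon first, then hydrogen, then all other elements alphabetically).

C16H29FO4

Walk through each heavy atom and fill implicit hydrogens from standard valence (C 4, N 3, O 2, S 2, halogen 1):
  atom 1: O, bond orders sum to 2 (valence 2) → 0 H
  atom 2: C, bond orders sum to 4 (valence 4) → 0 H
  atom 3: O, bond orders sum to 1 (valence 2) → 1 H
  atom 4: C, bond orders sum to 3 (valence 4) → 1 H
  atom 5: C, bond orders sum to 2 (valence 4) → 2 H
  atom 6: C, bond orders sum to 2 (valence 4) → 2 H
  atom 7: C, bond orders sum to 2 (valence 4) → 2 H
  atom 8: F (halogen, monovalent) → 0 H
  atom 9: C, bond orders sum to 2 (valence 4) → 2 H
  atom 10: C, bond orders sum to 2 (valence 4) → 2 H
  atom 11: C, bond orders sum to 3 (valence 4) → 1 H
  atom 12: O, bond orders sum to 2 (valence 2) → 0 H
  atom 13: C, bond orders sum to 1 (valence 4) → 3 H
  atom 14: C, bond orders sum to 2 (valence 4) → 2 H
  atom 15: C, bond orders sum to 2 (valence 4) → 2 H
  atom 16: C, bond orders sum to 4 (valence 4) → 0 H
  atom 17: O, bond orders sum to 2 (valence 2) → 0 H
  atom 18: C, bond orders sum to 2 (valence 4) → 2 H
  atom 19: C, bond orders sum to 2 (valence 4) → 2 H
  atom 20: C, bond orders sum to 2 (valence 4) → 2 H
  atom 21: C, bond orders sum to 1 (valence 4) → 3 H
Totals → C:16, H:29, F:1, O:4.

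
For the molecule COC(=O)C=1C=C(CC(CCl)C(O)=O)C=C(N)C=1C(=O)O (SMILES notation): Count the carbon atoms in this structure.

13

Count every carbon token in the SMILES (each C, including those in ring-closure positions and inside branches).
Carbon count: 13.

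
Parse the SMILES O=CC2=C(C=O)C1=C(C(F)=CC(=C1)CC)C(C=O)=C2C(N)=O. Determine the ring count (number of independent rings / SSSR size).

In SMILES, each pair of matching ring-closure digits denotes one ring-closing bond; the number of such bonds equals the number of independent rings.
Ring-closure bonds here: 2.

2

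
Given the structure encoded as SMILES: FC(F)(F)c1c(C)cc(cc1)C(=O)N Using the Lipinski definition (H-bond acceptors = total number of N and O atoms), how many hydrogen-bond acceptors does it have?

N atoms: 1; O atoms: 1.
Lipinski HBA = 1 + 1 = 2.

2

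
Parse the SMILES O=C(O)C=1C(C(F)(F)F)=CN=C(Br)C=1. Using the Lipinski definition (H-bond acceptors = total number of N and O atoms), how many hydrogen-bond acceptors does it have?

3

N atoms: 1; O atoms: 2.
Lipinski HBA = 1 + 2 = 3.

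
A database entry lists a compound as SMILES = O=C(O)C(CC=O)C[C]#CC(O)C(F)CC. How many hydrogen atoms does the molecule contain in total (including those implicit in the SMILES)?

Walk through each heavy atom and fill implicit hydrogens from standard valence (C 4, N 3, O 2, S 2, halogen 1):
  atom 1: O, bond orders sum to 2 (valence 2) → 0 H
  atom 2: C, bond orders sum to 4 (valence 4) → 0 H
  atom 3: O, bond orders sum to 1 (valence 2) → 1 H
  atom 4: C, bond orders sum to 3 (valence 4) → 1 H
  atom 5: C, bond orders sum to 2 (valence 4) → 2 H
  atom 6: C, bond orders sum to 3 (valence 4) → 1 H
  atom 7: O, bond orders sum to 2 (valence 2) → 0 H
  atom 8: C, bond orders sum to 2 (valence 4) → 2 H
  atom 9: C with explicit H count 0
  atom 10: C, bond orders sum to 4 (valence 4) → 0 H
  atom 11: C, bond orders sum to 3 (valence 4) → 1 H
  atom 12: O, bond orders sum to 1 (valence 2) → 1 H
  atom 13: C, bond orders sum to 3 (valence 4) → 1 H
  atom 14: F (halogen, monovalent) → 0 H
  atom 15: C, bond orders sum to 2 (valence 4) → 2 H
  atom 16: C, bond orders sum to 1 (valence 4) → 3 H
Total hydrogens: 15.

15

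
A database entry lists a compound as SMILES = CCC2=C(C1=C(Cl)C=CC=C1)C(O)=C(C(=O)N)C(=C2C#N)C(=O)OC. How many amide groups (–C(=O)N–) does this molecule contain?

The amide motif appears at heavy-atom position 15 in the SMILES.
Other groups present: 1 ester, 1 hydroxyl, 1 nitrile.
Amide count: 1.

1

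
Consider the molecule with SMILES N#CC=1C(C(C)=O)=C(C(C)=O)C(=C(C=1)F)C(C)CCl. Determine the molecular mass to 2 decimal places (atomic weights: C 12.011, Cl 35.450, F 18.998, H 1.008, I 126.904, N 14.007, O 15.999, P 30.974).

281.71 g/mol

First, the molecular formula is C14H13ClFNO2 (counting implicit H from valence).
  C: 14 × 12.011 = 168.154
  Cl: 1 × 35.450 = 35.450
  F: 1 × 18.998 = 18.998
  H: 13 × 1.008 = 13.104
  N: 1 × 14.007 = 14.007
  O: 2 × 15.999 = 31.998
Sum: 14×12.011 + 1×35.450 + 1×18.998 + 13×1.008 + 1×14.007 + 2×15.999 = 281.711 → 281.71 g/mol.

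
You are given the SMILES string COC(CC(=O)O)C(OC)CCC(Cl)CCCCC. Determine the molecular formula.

Walk through each heavy atom and fill implicit hydrogens from standard valence (C 4, N 3, O 2, S 2, halogen 1):
  atom 1: C, bond orders sum to 1 (valence 4) → 3 H
  atom 2: O, bond orders sum to 2 (valence 2) → 0 H
  atom 3: C, bond orders sum to 3 (valence 4) → 1 H
  atom 4: C, bond orders sum to 2 (valence 4) → 2 H
  atom 5: C, bond orders sum to 4 (valence 4) → 0 H
  atom 6: O, bond orders sum to 2 (valence 2) → 0 H
  atom 7: O, bond orders sum to 1 (valence 2) → 1 H
  atom 8: C, bond orders sum to 3 (valence 4) → 1 H
  atom 9: O, bond orders sum to 2 (valence 2) → 0 H
  atom 10: C, bond orders sum to 1 (valence 4) → 3 H
  atom 11: C, bond orders sum to 2 (valence 4) → 2 H
  atom 12: C, bond orders sum to 2 (valence 4) → 2 H
  atom 13: C, bond orders sum to 3 (valence 4) → 1 H
  atom 14: Cl (halogen, monovalent) → 0 H
  atom 15: C, bond orders sum to 2 (valence 4) → 2 H
  atom 16: C, bond orders sum to 2 (valence 4) → 2 H
  atom 17: C, bond orders sum to 2 (valence 4) → 2 H
  atom 18: C, bond orders sum to 2 (valence 4) → 2 H
  atom 19: C, bond orders sum to 1 (valence 4) → 3 H
Totals → C:14, H:27, Cl:1, O:4.
In Hill order: C14H27ClO4.

C14H27ClO4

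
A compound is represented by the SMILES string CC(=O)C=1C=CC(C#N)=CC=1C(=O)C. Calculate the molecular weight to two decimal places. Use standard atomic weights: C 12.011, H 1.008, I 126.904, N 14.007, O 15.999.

First, the molecular formula is C11H9NO2 (counting implicit H from valence).
  C: 11 × 12.011 = 132.121
  H: 9 × 1.008 = 9.072
  N: 1 × 14.007 = 14.007
  O: 2 × 15.999 = 31.998
Sum: 11×12.011 + 9×1.008 + 1×14.007 + 2×15.999 = 187.198 → 187.20 g/mol.

187.20 g/mol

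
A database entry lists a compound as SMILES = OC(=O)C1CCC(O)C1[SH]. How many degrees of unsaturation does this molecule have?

2

Degree of unsaturation = (number of rings) + (number of π bonds).
Ring closures in the SMILES: 1.
π bonds: 1 double bond (each 1 DoU) → 1 DoU from unsaturation.
Total DoU = 1 + 1 = 2.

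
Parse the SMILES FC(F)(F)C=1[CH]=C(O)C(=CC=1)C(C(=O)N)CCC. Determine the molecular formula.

C12H14F3NO2

Walk through each heavy atom and fill implicit hydrogens from standard valence (C 4, N 3, O 2, S 2, halogen 1):
  atom 1: F (halogen, monovalent) → 0 H
  atom 2: C, bond orders sum to 4 (valence 4) → 0 H
  atom 3: F (halogen, monovalent) → 0 H
  atom 4: F (halogen, monovalent) → 0 H
  atom 5: C, bond orders sum to 4 (valence 4) → 0 H
  atom 6: C with explicit H count 1
  atom 7: C, bond orders sum to 4 (valence 4) → 0 H
  atom 8: O, bond orders sum to 1 (valence 2) → 1 H
  atom 9: C, bond orders sum to 4 (valence 4) → 0 H
  atom 10: C, bond orders sum to 3 (valence 4) → 1 H
  atom 11: C, bond orders sum to 3 (valence 4) → 1 H
  atom 12: C, bond orders sum to 3 (valence 4) → 1 H
  atom 13: C, bond orders sum to 4 (valence 4) → 0 H
  atom 14: O, bond orders sum to 2 (valence 2) → 0 H
  atom 15: N, bond orders sum to 1 (valence 3) → 2 H
  atom 16: C, bond orders sum to 2 (valence 4) → 2 H
  atom 17: C, bond orders sum to 2 (valence 4) → 2 H
  atom 18: C, bond orders sum to 1 (valence 4) → 3 H
Totals → C:12, H:14, F:3, N:1, O:2.
In Hill order: C12H14F3NO2.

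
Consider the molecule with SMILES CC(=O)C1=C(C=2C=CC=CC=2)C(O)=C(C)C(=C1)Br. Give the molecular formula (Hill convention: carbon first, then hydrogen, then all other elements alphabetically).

Walk through each heavy atom and fill implicit hydrogens from standard valence (C 4, N 3, O 2, S 2, halogen 1):
  atom 1: C, bond orders sum to 1 (valence 4) → 3 H
  atom 2: C, bond orders sum to 4 (valence 4) → 0 H
  atom 3: O, bond orders sum to 2 (valence 2) → 0 H
  atom 4: C, bond orders sum to 4 (valence 4) → 0 H
  atom 5: C, bond orders sum to 4 (valence 4) → 0 H
  atom 6: C, bond orders sum to 4 (valence 4) → 0 H
  atom 7: C, bond orders sum to 3 (valence 4) → 1 H
  atom 8: C, bond orders sum to 3 (valence 4) → 1 H
  atom 9: C, bond orders sum to 3 (valence 4) → 1 H
  atom 10: C, bond orders sum to 3 (valence 4) → 1 H
  atom 11: C, bond orders sum to 3 (valence 4) → 1 H
  atom 12: C, bond orders sum to 4 (valence 4) → 0 H
  atom 13: O, bond orders sum to 1 (valence 2) → 1 H
  atom 14: C, bond orders sum to 4 (valence 4) → 0 H
  atom 15: C, bond orders sum to 1 (valence 4) → 3 H
  atom 16: C, bond orders sum to 4 (valence 4) → 0 H
  atom 17: C, bond orders sum to 3 (valence 4) → 1 H
  atom 18: Br (halogen, monovalent) → 0 H
Totals → C:15, H:13, Br:1, O:2.

C15H13BrO2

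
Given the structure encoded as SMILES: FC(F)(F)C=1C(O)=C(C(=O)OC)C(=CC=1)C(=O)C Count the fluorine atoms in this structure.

3

Scan the SMILES for F atoms (remember two-letter symbols like Cl and Br are single atoms).
Fluorine count: 3.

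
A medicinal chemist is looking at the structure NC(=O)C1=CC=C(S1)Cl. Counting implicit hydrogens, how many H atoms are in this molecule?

4

Walk through each heavy atom and fill implicit hydrogens from standard valence (C 4, N 3, O 2, S 2, halogen 1):
  atom 1: N, bond orders sum to 1 (valence 3) → 2 H
  atom 2: C, bond orders sum to 4 (valence 4) → 0 H
  atom 3: O, bond orders sum to 2 (valence 2) → 0 H
  atom 4: C, bond orders sum to 4 (valence 4) → 0 H
  atom 5: C, bond orders sum to 3 (valence 4) → 1 H
  atom 6: C, bond orders sum to 3 (valence 4) → 1 H
  atom 7: C, bond orders sum to 4 (valence 4) → 0 H
  atom 8: S, bond orders sum to 2 (valence 2) → 0 H
  atom 9: Cl (halogen, monovalent) → 0 H
Total hydrogens: 4.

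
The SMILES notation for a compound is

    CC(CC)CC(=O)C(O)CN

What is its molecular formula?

Walk through each heavy atom and fill implicit hydrogens from standard valence (C 4, N 3, O 2, S 2, halogen 1):
  atom 1: C, bond orders sum to 1 (valence 4) → 3 H
  atom 2: C, bond orders sum to 3 (valence 4) → 1 H
  atom 3: C, bond orders sum to 2 (valence 4) → 2 H
  atom 4: C, bond orders sum to 1 (valence 4) → 3 H
  atom 5: C, bond orders sum to 2 (valence 4) → 2 H
  atom 6: C, bond orders sum to 4 (valence 4) → 0 H
  atom 7: O, bond orders sum to 2 (valence 2) → 0 H
  atom 8: C, bond orders sum to 3 (valence 4) → 1 H
  atom 9: O, bond orders sum to 1 (valence 2) → 1 H
  atom 10: C, bond orders sum to 2 (valence 4) → 2 H
  atom 11: N, bond orders sum to 1 (valence 3) → 2 H
Totals → C:8, H:17, N:1, O:2.

C8H17NO2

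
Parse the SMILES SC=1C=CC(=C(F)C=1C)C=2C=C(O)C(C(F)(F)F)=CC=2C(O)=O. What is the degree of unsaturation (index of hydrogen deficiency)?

Molecular formula: C15H10F4O3S.
DoU = (2C + 2 + N − H − X) / 2, where X is the halogen count and O/S are ignored.
    = (2·15 + 2 + 0 − 10 − 4) / 2 = 18 / 2 = 9.

9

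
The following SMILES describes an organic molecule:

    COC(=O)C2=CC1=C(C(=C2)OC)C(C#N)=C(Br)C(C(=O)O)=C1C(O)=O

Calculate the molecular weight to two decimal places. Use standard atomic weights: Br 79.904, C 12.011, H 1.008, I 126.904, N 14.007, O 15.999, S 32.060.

408.16 g/mol

First, the molecular formula is C16H10BrNO7 (counting implicit H from valence).
  Br: 1 × 79.904 = 79.904
  C: 16 × 12.011 = 192.176
  H: 10 × 1.008 = 10.080
  N: 1 × 14.007 = 14.007
  O: 7 × 15.999 = 111.993
Sum: 1×79.904 + 16×12.011 + 10×1.008 + 1×14.007 + 7×15.999 = 408.160 → 408.16 g/mol.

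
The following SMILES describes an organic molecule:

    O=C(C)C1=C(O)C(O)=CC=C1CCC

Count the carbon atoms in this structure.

11

Count every carbon token in the SMILES (each C, including those in ring-closure positions and inside branches).
Carbon count: 11.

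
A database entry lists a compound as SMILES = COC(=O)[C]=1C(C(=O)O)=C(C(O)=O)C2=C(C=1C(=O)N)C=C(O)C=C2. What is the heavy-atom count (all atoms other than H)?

Every atom symbol written in the SMILES (organic subset) is one heavy atom; implicit H are not written.
Heavy atoms by element → C:15, N:1, O:8.
Total: 24.

24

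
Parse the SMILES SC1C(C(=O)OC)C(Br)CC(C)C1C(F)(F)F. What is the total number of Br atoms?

Scan the SMILES for Br atoms (remember two-letter symbols like Cl and Br are single atoms).
Bromine count: 1.

1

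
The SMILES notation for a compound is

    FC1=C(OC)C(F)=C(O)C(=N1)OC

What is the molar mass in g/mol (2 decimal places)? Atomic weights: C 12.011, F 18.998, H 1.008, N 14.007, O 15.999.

191.13 g/mol

First, the molecular formula is C7H7F2NO3 (counting implicit H from valence).
  C: 7 × 12.011 = 84.077
  F: 2 × 18.998 = 37.996
  H: 7 × 1.008 = 7.056
  N: 1 × 14.007 = 14.007
  O: 3 × 15.999 = 47.997
Sum: 7×12.011 + 2×18.998 + 7×1.008 + 1×14.007 + 3×15.999 = 191.133 → 191.13 g/mol.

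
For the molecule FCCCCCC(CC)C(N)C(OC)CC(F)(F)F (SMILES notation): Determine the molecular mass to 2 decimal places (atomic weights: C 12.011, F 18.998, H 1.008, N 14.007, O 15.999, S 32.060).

287.34 g/mol

First, the molecular formula is C13H25F4NO (counting implicit H from valence).
  C: 13 × 12.011 = 156.143
  F: 4 × 18.998 = 75.992
  H: 25 × 1.008 = 25.200
  N: 1 × 14.007 = 14.007
  O: 1 × 15.999 = 15.999
Sum: 13×12.011 + 4×18.998 + 25×1.008 + 1×14.007 + 1×15.999 = 287.341 → 287.34 g/mol.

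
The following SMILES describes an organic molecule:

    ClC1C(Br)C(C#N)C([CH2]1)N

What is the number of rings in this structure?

1

In SMILES, each pair of matching ring-closure digits denotes one ring-closing bond; the number of such bonds equals the number of independent rings.
Ring-closure bonds here: 1.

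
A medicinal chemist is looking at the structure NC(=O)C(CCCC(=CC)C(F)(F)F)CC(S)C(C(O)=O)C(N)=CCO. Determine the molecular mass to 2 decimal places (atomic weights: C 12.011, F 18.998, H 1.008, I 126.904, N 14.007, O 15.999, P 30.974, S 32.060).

398.44 g/mol

First, the molecular formula is C16H25F3N2O4S (counting implicit H from valence).
  C: 16 × 12.011 = 192.176
  F: 3 × 18.998 = 56.994
  H: 25 × 1.008 = 25.200
  N: 2 × 14.007 = 28.014
  O: 4 × 15.999 = 63.996
  S: 1 × 32.060 = 32.060
Sum: 16×12.011 + 3×18.998 + 25×1.008 + 2×14.007 + 4×15.999 + 1×32.060 = 398.440 → 398.44 g/mol.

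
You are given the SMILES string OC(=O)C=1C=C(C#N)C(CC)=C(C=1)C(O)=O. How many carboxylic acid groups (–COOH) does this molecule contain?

2

The carboxylic acid motif appears at heavy-atom positions 2, 14 in the SMILES.
Other groups present: 1 nitrile.
Carboxylic acid count: 2.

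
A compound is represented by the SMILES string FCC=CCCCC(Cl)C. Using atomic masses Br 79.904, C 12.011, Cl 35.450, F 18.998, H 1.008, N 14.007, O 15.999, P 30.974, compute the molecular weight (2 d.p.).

164.65 g/mol

First, the molecular formula is C8H14ClF (counting implicit H from valence).
  C: 8 × 12.011 = 96.088
  Cl: 1 × 35.450 = 35.450
  F: 1 × 18.998 = 18.998
  H: 14 × 1.008 = 14.112
Sum: 8×12.011 + 1×35.450 + 1×18.998 + 14×1.008 = 164.648 → 164.65 g/mol.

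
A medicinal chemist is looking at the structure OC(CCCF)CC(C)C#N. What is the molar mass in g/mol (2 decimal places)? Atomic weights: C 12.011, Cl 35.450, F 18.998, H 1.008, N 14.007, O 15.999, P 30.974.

First, the molecular formula is C8H14FNO (counting implicit H from valence).
  C: 8 × 12.011 = 96.088
  F: 1 × 18.998 = 18.998
  H: 14 × 1.008 = 14.112
  N: 1 × 14.007 = 14.007
  O: 1 × 15.999 = 15.999
Sum: 8×12.011 + 1×18.998 + 14×1.008 + 1×14.007 + 1×15.999 = 159.204 → 159.20 g/mol.

159.20 g/mol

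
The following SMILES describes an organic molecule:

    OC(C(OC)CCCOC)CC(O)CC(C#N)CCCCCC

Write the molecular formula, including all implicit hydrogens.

Walk through each heavy atom and fill implicit hydrogens from standard valence (C 4, N 3, O 2, S 2, halogen 1):
  atom 1: O, bond orders sum to 1 (valence 2) → 1 H
  atom 2: C, bond orders sum to 3 (valence 4) → 1 H
  atom 3: C, bond orders sum to 3 (valence 4) → 1 H
  atom 4: O, bond orders sum to 2 (valence 2) → 0 H
  atom 5: C, bond orders sum to 1 (valence 4) → 3 H
  atom 6: C, bond orders sum to 2 (valence 4) → 2 H
  atom 7: C, bond orders sum to 2 (valence 4) → 2 H
  atom 8: C, bond orders sum to 2 (valence 4) → 2 H
  atom 9: O, bond orders sum to 2 (valence 2) → 0 H
  atom 10: C, bond orders sum to 1 (valence 4) → 3 H
  atom 11: C, bond orders sum to 2 (valence 4) → 2 H
  atom 12: C, bond orders sum to 3 (valence 4) → 1 H
  atom 13: O, bond orders sum to 1 (valence 2) → 1 H
  atom 14: C, bond orders sum to 2 (valence 4) → 2 H
  atom 15: C, bond orders sum to 3 (valence 4) → 1 H
  atom 16: C, bond orders sum to 4 (valence 4) → 0 H
  atom 17: N, bond orders sum to 3 (valence 3) → 0 H
  atom 18: C, bond orders sum to 2 (valence 4) → 2 H
  atom 19: C, bond orders sum to 2 (valence 4) → 2 H
  atom 20: C, bond orders sum to 2 (valence 4) → 2 H
  atom 21: C, bond orders sum to 2 (valence 4) → 2 H
  atom 22: C, bond orders sum to 2 (valence 4) → 2 H
  atom 23: C, bond orders sum to 1 (valence 4) → 3 H
Totals → C:18, H:35, N:1, O:4.

C18H35NO4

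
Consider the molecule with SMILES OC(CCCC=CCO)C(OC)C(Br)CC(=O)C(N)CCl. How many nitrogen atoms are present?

1

Scan the SMILES for N atoms (remember two-letter symbols like Cl and Br are single atoms).
Nitrogen count: 1.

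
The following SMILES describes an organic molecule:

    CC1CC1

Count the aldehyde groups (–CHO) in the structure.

0

Scan the SMILES for the aldehyde motif — none present.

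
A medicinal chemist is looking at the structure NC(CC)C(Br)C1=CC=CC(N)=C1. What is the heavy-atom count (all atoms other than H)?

Every atom symbol written in the SMILES (organic subset) is one heavy atom; implicit H are not written.
Heavy atoms by element → Br:1, C:10, N:2.
Total: 13.

13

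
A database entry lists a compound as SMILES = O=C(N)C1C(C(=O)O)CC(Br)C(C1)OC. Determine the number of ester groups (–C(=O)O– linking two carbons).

Scan the SMILES for the ester motif — none present.
Groups that are present: 1 amide, 1 carboxylic acid, 1 ether.

0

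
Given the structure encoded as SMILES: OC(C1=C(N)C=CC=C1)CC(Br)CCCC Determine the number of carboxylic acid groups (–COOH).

0

Scan the SMILES for the carboxylic acid motif — none present.
Groups that are present: 1 hydroxyl, 1 primary amine.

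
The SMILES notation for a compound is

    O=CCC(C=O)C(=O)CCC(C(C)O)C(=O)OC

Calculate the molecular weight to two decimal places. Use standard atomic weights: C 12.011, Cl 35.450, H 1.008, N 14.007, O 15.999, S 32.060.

258.27 g/mol

First, the molecular formula is C12H18O6 (counting implicit H from valence).
  C: 12 × 12.011 = 144.132
  H: 18 × 1.008 = 18.144
  O: 6 × 15.999 = 95.994
Sum: 12×12.011 + 18×1.008 + 6×15.999 = 258.270 → 258.27 g/mol.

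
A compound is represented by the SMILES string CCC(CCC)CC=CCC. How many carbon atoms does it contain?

Count every carbon token in the SMILES (each C, including those in ring-closure positions and inside branches).
Carbon count: 11.

11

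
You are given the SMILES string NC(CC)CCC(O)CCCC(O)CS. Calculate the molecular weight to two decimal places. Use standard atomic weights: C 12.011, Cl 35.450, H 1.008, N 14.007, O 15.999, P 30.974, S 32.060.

235.39 g/mol

First, the molecular formula is C11H25NO2S (counting implicit H from valence).
  C: 11 × 12.011 = 132.121
  H: 25 × 1.008 = 25.200
  N: 1 × 14.007 = 14.007
  O: 2 × 15.999 = 31.998
  S: 1 × 32.060 = 32.060
Sum: 11×12.011 + 25×1.008 + 1×14.007 + 2×15.999 + 1×32.060 = 235.386 → 235.39 g/mol.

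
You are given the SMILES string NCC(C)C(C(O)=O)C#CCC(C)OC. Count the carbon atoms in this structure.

11

Count every carbon token in the SMILES (each C, including those in ring-closure positions and inside branches).
Carbon count: 11.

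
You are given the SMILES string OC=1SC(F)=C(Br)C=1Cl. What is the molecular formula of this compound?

Walk through each heavy atom and fill implicit hydrogens from standard valence (C 4, N 3, O 2, S 2, halogen 1):
  atom 1: O, bond orders sum to 1 (valence 2) → 1 H
  atom 2: C, bond orders sum to 4 (valence 4) → 0 H
  atom 3: S, bond orders sum to 2 (valence 2) → 0 H
  atom 4: C, bond orders sum to 4 (valence 4) → 0 H
  atom 5: F (halogen, monovalent) → 0 H
  atom 6: C, bond orders sum to 4 (valence 4) → 0 H
  atom 7: Br (halogen, monovalent) → 0 H
  atom 8: C, bond orders sum to 4 (valence 4) → 0 H
  atom 9: Cl (halogen, monovalent) → 0 H
Totals → C:4, H:1, Br:1, Cl:1, F:1, O:1, S:1.
In Hill order: C4HBrClFOS.

C4HBrClFOS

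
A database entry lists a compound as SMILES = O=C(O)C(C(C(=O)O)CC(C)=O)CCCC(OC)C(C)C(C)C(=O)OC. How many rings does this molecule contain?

0

In SMILES, each pair of matching ring-closure digits denotes one ring-closing bond; the number of such bonds equals the number of independent rings.
Ring-closure bonds here: 0.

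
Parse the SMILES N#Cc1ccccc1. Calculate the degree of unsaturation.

6

Molecular formula: C7H5N.
DoU = (2C + 2 + N − H − X) / 2, where X is the halogen count and O/S are ignored.
    = (2·7 + 2 + 1 − 5 − 0) / 2 = 12 / 2 = 6.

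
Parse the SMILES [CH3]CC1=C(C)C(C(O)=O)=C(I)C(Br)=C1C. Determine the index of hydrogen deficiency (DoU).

5

Molecular formula: C11H12BrIO2.
DoU = (2C + 2 + N − H − X) / 2, where X is the halogen count and O/S are ignored.
    = (2·11 + 2 + 0 − 12 − 2) / 2 = 10 / 2 = 5.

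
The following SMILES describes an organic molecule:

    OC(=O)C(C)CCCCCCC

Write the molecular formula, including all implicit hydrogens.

Walk through each heavy atom and fill implicit hydrogens from standard valence (C 4, N 3, O 2, S 2, halogen 1):
  atom 1: O, bond orders sum to 1 (valence 2) → 1 H
  atom 2: C, bond orders sum to 4 (valence 4) → 0 H
  atom 3: O, bond orders sum to 2 (valence 2) → 0 H
  atom 4: C, bond orders sum to 3 (valence 4) → 1 H
  atom 5: C, bond orders sum to 1 (valence 4) → 3 H
  atom 6: C, bond orders sum to 2 (valence 4) → 2 H
  atom 7: C, bond orders sum to 2 (valence 4) → 2 H
  atom 8: C, bond orders sum to 2 (valence 4) → 2 H
  atom 9: C, bond orders sum to 2 (valence 4) → 2 H
  atom 10: C, bond orders sum to 2 (valence 4) → 2 H
  atom 11: C, bond orders sum to 2 (valence 4) → 2 H
  atom 12: C, bond orders sum to 1 (valence 4) → 3 H
Totals → C:10, H:20, O:2.

C10H20O2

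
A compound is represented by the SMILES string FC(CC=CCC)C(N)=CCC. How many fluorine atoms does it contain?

Scan the SMILES for F atoms (remember two-letter symbols like Cl and Br are single atoms).
Fluorine count: 1.

1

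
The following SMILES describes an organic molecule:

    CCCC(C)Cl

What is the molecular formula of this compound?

C5H11Cl

Walk through each heavy atom and fill implicit hydrogens from standard valence (C 4, N 3, O 2, S 2, halogen 1):
  atom 1: C, bond orders sum to 1 (valence 4) → 3 H
  atom 2: C, bond orders sum to 2 (valence 4) → 2 H
  atom 3: C, bond orders sum to 2 (valence 4) → 2 H
  atom 4: C, bond orders sum to 3 (valence 4) → 1 H
  atom 5: C, bond orders sum to 1 (valence 4) → 3 H
  atom 6: Cl (halogen, monovalent) → 0 H
Totals → C:5, H:11, Cl:1.
In Hill order: C5H11Cl.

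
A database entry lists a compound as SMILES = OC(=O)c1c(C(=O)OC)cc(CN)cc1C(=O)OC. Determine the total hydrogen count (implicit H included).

Walk through each heavy atom and fill implicit hydrogens from standard valence (C 4, N 3, O 2, S 2, halogen 1); for lowercase aromatic atoms, an aromatic c carries 1 H when it has two neighbours and 0 H with three, and aromatic n carries 0 H:
  atom 1: O, bond orders sum to 1 (valence 2) → 1 H
  atom 2: C, bond orders sum to 4 (valence 4) → 0 H
  atom 3: O, bond orders sum to 2 (valence 2) → 0 H
  atom 4: aromatic c, 3 neighbours → 0 H
  atom 5: aromatic c, 3 neighbours → 0 H
  atom 6: C, bond orders sum to 4 (valence 4) → 0 H
  atom 7: O, bond orders sum to 2 (valence 2) → 0 H
  atom 8: O, bond orders sum to 2 (valence 2) → 0 H
  atom 9: C, bond orders sum to 1 (valence 4) → 3 H
  atom 10: aromatic c, 2 neighbours → 1 H
  atom 11: aromatic c, 3 neighbours → 0 H
  atom 12: C, bond orders sum to 2 (valence 4) → 2 H
  atom 13: N, bond orders sum to 1 (valence 3) → 2 H
  atom 14: aromatic c, 2 neighbours → 1 H
  atom 15: aromatic c, 3 neighbours → 0 H
  atom 16: C, bond orders sum to 4 (valence 4) → 0 H
  atom 17: O, bond orders sum to 2 (valence 2) → 0 H
  atom 18: O, bond orders sum to 2 (valence 2) → 0 H
  atom 19: C, bond orders sum to 1 (valence 4) → 3 H
Total hydrogens: 13.

13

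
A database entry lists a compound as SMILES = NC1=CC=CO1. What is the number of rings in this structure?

1

In SMILES, each pair of matching ring-closure digits denotes one ring-closing bond; the number of such bonds equals the number of independent rings.
Ring-closure bonds here: 1.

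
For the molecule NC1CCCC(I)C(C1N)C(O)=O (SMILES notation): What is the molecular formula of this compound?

C8H15IN2O2

Walk through each heavy atom and fill implicit hydrogens from standard valence (C 4, N 3, O 2, S 2, halogen 1):
  atom 1: N, bond orders sum to 1 (valence 3) → 2 H
  atom 2: C, bond orders sum to 3 (valence 4) → 1 H
  atom 3: C, bond orders sum to 2 (valence 4) → 2 H
  atom 4: C, bond orders sum to 2 (valence 4) → 2 H
  atom 5: C, bond orders sum to 2 (valence 4) → 2 H
  atom 6: C, bond orders sum to 3 (valence 4) → 1 H
  atom 7: I (halogen, monovalent) → 0 H
  atom 8: C, bond orders sum to 3 (valence 4) → 1 H
  atom 9: C, bond orders sum to 3 (valence 4) → 1 H
  atom 10: N, bond orders sum to 1 (valence 3) → 2 H
  atom 11: C, bond orders sum to 4 (valence 4) → 0 H
  atom 12: O, bond orders sum to 1 (valence 2) → 1 H
  atom 13: O, bond orders sum to 2 (valence 2) → 0 H
Totals → C:8, H:15, I:1, N:2, O:2.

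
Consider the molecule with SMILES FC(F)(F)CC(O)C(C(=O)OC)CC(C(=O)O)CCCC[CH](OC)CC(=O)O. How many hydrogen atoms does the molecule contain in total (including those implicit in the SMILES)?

27

Walk through each heavy atom and fill implicit hydrogens from standard valence (C 4, N 3, O 2, S 2, halogen 1):
  atom 1: F (halogen, monovalent) → 0 H
  atom 2: C, bond orders sum to 4 (valence 4) → 0 H
  atom 3: F (halogen, monovalent) → 0 H
  atom 4: F (halogen, monovalent) → 0 H
  atom 5: C, bond orders sum to 2 (valence 4) → 2 H
  atom 6: C, bond orders sum to 3 (valence 4) → 1 H
  atom 7: O, bond orders sum to 1 (valence 2) → 1 H
  atom 8: C, bond orders sum to 3 (valence 4) → 1 H
  atom 9: C, bond orders sum to 4 (valence 4) → 0 H
  atom 10: O, bond orders sum to 2 (valence 2) → 0 H
  atom 11: O, bond orders sum to 2 (valence 2) → 0 H
  atom 12: C, bond orders sum to 1 (valence 4) → 3 H
  atom 13: C, bond orders sum to 2 (valence 4) → 2 H
  atom 14: C, bond orders sum to 3 (valence 4) → 1 H
  atom 15: C, bond orders sum to 4 (valence 4) → 0 H
  atom 16: O, bond orders sum to 2 (valence 2) → 0 H
  atom 17: O, bond orders sum to 1 (valence 2) → 1 H
  atom 18: C, bond orders sum to 2 (valence 4) → 2 H
  atom 19: C, bond orders sum to 2 (valence 4) → 2 H
  atom 20: C, bond orders sum to 2 (valence 4) → 2 H
  atom 21: C, bond orders sum to 2 (valence 4) → 2 H
  atom 22: C with explicit H count 1
  atom 23: O, bond orders sum to 2 (valence 2) → 0 H
  atom 24: C, bond orders sum to 1 (valence 4) → 3 H
  atom 25: C, bond orders sum to 2 (valence 4) → 2 H
  atom 26: C, bond orders sum to 4 (valence 4) → 0 H
  atom 27: O, bond orders sum to 2 (valence 2) → 0 H
  atom 28: O, bond orders sum to 1 (valence 2) → 1 H
Total hydrogens: 27.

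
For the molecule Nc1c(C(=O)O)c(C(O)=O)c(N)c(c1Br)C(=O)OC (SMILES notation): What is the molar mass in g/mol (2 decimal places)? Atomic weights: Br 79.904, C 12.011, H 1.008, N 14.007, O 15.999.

First, the molecular formula is C10H9BrN2O6 (counting implicit H from valence).
  Br: 1 × 79.904 = 79.904
  C: 10 × 12.011 = 120.110
  H: 9 × 1.008 = 9.072
  N: 2 × 14.007 = 28.014
  O: 6 × 15.999 = 95.994
Sum: 1×79.904 + 10×12.011 + 9×1.008 + 2×14.007 + 6×15.999 = 333.094 → 333.09 g/mol.

333.09 g/mol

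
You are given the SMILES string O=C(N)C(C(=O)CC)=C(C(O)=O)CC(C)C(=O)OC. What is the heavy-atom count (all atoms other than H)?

19

Every atom symbol written in the SMILES (organic subset) is one heavy atom; implicit H are not written.
Heavy atoms by element → C:12, N:1, O:6.
Total: 19.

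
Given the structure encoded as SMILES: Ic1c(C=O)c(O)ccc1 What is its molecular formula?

C7H5IO2

Walk through each heavy atom and fill implicit hydrogens from standard valence (C 4, N 3, O 2, S 2, halogen 1); for lowercase aromatic atoms, an aromatic c carries 1 H when it has two neighbours and 0 H with three, and aromatic n carries 0 H:
  atom 1: I (halogen, monovalent) → 0 H
  atom 2: aromatic c, 3 neighbours → 0 H
  atom 3: aromatic c, 3 neighbours → 0 H
  atom 4: C, bond orders sum to 3 (valence 4) → 1 H
  atom 5: O, bond orders sum to 2 (valence 2) → 0 H
  atom 6: aromatic c, 3 neighbours → 0 H
  atom 7: O, bond orders sum to 1 (valence 2) → 1 H
  atom 8: aromatic c, 2 neighbours → 1 H
  atom 9: aromatic c, 2 neighbours → 1 H
  atom 10: aromatic c, 2 neighbours → 1 H
Totals → C:7, H:5, I:1, O:2.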